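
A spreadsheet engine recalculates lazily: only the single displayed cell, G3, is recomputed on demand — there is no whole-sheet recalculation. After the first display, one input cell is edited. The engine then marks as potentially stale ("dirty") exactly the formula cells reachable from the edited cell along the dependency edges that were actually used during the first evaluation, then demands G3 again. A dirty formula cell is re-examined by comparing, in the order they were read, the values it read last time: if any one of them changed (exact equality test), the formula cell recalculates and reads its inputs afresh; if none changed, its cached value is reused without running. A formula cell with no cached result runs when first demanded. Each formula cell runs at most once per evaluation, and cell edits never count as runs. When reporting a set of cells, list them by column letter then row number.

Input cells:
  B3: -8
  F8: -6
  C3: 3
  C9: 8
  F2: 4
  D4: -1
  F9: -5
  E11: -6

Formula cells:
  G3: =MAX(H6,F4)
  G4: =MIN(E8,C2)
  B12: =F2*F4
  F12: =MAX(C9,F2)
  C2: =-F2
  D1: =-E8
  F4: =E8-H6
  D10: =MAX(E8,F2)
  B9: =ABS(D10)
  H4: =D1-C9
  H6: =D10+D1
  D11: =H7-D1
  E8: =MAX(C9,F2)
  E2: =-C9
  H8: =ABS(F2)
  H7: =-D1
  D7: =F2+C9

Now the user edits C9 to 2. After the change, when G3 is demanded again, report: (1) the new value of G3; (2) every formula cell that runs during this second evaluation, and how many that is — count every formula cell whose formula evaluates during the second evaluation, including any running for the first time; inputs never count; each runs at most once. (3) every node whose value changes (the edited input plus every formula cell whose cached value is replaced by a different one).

New value of G3: 4.
Formula cells that run: D1, D10, E8, F4, G3, H6 — 6 in total.
Values that change: C9, D1, D10, E8, F4, G3.

First evaluation (everything demanded from the output):
  E8 = MAX(8, 4) = 8
  D1 = -(8) = -8
  D10 = MAX(8, 4) = 8
  H6 = 8 + -8 = 0
  F4 = 8 - 0 = 8
  G3 = MAX(0, 8) = 8

Propagation after the edit:
  E8: runs — C9 8->2; result 4.
  D1: runs — E8 8->4; result -4.
  D10: runs — E8 8->4; result 4.
  H6: runs — D10 8->4; D1 -8->-4; result 0 (same value as before).
  F4: runs — E8 8->4; result 4.
  G3: runs — F4 8->4; result 4.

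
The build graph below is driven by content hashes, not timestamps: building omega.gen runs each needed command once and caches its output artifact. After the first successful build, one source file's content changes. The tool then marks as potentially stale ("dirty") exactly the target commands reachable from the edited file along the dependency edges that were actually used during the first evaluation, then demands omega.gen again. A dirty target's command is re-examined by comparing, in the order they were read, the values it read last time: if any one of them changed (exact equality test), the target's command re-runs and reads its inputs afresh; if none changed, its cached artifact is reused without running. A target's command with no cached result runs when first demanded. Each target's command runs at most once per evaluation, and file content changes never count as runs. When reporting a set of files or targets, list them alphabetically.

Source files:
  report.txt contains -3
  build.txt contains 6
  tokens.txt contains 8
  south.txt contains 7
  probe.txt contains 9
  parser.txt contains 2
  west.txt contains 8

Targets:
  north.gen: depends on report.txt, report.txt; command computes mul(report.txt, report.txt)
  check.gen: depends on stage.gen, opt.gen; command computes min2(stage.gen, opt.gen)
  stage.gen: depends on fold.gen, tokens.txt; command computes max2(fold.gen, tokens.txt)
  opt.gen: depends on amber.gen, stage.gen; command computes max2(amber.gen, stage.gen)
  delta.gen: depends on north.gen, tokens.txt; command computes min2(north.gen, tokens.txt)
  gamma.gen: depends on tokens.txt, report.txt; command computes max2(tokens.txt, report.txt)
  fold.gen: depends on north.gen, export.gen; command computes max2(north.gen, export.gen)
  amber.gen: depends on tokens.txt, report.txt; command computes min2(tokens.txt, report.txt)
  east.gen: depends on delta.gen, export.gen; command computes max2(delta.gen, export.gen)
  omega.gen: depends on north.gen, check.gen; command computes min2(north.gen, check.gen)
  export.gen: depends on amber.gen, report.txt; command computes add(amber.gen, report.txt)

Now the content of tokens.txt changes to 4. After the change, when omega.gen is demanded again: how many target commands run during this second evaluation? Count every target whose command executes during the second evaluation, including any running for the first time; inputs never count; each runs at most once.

Run set: amber.gen, stage.gen (2 run).
The important point: at export.gen every value read last time is unchanged, so the dirty flag clears without a run.

Initial pass — values computed on the first demand:
  amber.gen = min2(8, -3) = -3
  export.gen = add(-3, -3) = -6
  north.gen = mul(-3, -3) = 9
  fold.gen = max2(9, -6) = 9
  stage.gen = max2(9, 8) = 9
  opt.gen = max2(-3, 9) = 9
  check.gen = min2(9, 9) = 9
  omega.gen = min2(9, 9) = 9

Second demand — change propagation:
  amber.gen: re-runs because tokens.txt 8->4; new result -3 (unchanged).
  export.gen: re-examined; everything it read last time is the same (amber.gen unchanged, report.txt unchanged) — cache -6 kept, no run.
  fold.gen: re-examined; everything it read last time is the same (north.gen unchanged, export.gen unchanged) — cache 9 kept, no run.
  stage.gen: re-runs because tokens.txt 8->4; new result 9 (unchanged).
  opt.gen: re-examined; everything it read last time is the same (amber.gen unchanged, stage.gen unchanged) — cache 9 kept, no run.
  check.gen: re-examined; everything it read last time is the same (stage.gen unchanged, opt.gen unchanged) — cache 9 kept, no run.
  omega.gen: re-examined; everything it read last time is the same (north.gen unchanged, check.gen unchanged) — cache 9 kept, no run.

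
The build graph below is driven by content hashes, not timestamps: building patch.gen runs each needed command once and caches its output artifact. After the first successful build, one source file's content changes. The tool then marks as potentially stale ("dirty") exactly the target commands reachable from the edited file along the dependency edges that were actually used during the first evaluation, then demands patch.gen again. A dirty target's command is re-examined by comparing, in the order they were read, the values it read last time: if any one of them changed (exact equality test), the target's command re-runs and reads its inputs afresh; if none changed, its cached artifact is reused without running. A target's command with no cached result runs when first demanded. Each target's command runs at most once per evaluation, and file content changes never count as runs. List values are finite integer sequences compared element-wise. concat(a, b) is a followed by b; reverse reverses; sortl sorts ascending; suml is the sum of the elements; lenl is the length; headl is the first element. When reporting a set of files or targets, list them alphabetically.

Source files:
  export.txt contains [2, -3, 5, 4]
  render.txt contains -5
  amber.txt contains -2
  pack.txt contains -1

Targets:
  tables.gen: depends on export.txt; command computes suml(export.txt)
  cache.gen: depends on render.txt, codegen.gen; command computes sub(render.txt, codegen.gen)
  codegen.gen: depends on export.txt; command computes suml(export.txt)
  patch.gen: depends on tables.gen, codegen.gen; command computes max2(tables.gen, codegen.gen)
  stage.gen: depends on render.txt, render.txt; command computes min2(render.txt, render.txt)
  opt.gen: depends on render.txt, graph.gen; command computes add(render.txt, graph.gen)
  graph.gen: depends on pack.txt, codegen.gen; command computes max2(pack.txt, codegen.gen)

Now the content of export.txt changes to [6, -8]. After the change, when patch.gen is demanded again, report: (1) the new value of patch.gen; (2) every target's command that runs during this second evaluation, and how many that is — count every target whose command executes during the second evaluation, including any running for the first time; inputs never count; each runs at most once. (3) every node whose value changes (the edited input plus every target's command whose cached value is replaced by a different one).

Initial pass — values computed on the first demand:
  codegen.gen = suml([2, -3, 5, 4]) = 8
  tables.gen = suml([2, -3, 5, 4]) = 8
  patch.gen = max2(8, 8) = 8

Second demand — change propagation:
  codegen.gen: re-runs because export.txt [2, -3, 5, 4]->[6, -8]; new result -2.
  tables.gen: re-runs because export.txt [2, -3, 5, 4]->[6, -8]; new result -2.
  patch.gen: re-runs because tables.gen 8->-2; codegen.gen 8->-2; new result -2.

patch.gen now evaluates to -2.
Run set: codegen.gen, patch.gen, tables.gen (3 run).
Changed values: codegen.gen, export.txt, patch.gen, tables.gen.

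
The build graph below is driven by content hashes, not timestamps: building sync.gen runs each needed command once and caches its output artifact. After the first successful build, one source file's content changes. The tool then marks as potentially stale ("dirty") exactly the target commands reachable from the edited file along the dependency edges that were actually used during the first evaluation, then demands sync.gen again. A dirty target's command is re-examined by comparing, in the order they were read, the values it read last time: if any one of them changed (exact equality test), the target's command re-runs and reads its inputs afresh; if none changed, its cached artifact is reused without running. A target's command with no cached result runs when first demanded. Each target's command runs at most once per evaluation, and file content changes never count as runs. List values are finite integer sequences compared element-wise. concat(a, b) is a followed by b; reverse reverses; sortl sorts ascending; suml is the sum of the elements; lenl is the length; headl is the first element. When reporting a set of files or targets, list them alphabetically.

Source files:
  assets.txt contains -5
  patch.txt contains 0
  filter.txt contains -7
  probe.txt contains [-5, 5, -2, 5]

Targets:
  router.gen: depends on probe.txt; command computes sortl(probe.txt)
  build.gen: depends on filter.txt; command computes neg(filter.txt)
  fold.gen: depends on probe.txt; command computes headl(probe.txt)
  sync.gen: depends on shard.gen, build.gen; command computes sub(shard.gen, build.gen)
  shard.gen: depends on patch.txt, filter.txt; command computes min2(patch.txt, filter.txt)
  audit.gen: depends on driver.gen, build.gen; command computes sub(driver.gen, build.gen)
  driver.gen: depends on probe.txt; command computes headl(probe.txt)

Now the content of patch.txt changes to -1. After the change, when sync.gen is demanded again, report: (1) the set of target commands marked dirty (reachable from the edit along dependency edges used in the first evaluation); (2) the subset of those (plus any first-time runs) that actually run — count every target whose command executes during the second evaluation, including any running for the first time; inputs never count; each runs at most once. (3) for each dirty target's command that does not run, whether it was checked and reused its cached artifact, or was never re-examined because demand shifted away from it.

Dirty set: shard.gen, sync.gen.
Run set: shard.gen (1 run).
Re-examined without running (cache reused): sync.gen.
The important point: shard.gen recomputes to an identical value, and the output ends up unchanged.

Initial pass — values computed on the first demand:
  build.gen = neg(-7) = 7
  shard.gen = min2(0, -7) = -7
  sync.gen = sub(-7, 7) = -14

Second demand — change propagation:
  shard.gen: re-runs because patch.txt 0->-1; new result -7 (unchanged).
  sync.gen: re-examined; everything it read last time is the same (shard.gen unchanged, build.gen unchanged) — cache -14 kept, no run.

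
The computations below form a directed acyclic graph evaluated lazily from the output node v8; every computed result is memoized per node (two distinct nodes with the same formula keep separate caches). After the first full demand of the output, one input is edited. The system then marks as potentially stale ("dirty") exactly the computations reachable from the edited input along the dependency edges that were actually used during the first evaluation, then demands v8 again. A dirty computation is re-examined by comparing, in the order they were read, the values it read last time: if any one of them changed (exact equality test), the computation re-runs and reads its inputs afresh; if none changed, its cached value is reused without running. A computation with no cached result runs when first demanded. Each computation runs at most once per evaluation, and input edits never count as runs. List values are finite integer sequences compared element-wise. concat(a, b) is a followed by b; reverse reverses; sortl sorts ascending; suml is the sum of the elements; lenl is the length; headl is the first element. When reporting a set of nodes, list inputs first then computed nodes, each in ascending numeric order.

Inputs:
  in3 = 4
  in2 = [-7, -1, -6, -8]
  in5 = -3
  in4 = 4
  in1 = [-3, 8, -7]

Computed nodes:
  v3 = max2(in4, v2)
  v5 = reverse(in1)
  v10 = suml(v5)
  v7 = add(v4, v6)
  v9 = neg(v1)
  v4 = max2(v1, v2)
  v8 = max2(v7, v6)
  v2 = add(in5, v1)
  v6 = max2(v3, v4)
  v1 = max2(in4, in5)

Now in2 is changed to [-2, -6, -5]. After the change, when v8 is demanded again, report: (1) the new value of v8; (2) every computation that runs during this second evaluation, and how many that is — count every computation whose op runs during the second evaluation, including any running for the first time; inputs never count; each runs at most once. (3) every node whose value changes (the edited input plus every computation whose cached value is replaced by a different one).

Demanding v8 again yields 8.
0 computations run: none.
The nodes whose values change: in2.
Note the shortcut — nothing in the graph depends on in2 at all, so no recomputation happens.

First demand of the output computes:
  v1 = max2(4, -3) = 4
  v2 = add(-3, 4) = 1
  v3 = max2(4, 1) = 4
  v4 = max2(4, 1) = 4
  v6 = max2(4, 4) = 4
  v7 = add(4, 4) = 8
  v8 = max2(8, 4) = 8

After the edit, cleaning proceeds:
  no node depends on in2 at all; the second demand re-runs nothing.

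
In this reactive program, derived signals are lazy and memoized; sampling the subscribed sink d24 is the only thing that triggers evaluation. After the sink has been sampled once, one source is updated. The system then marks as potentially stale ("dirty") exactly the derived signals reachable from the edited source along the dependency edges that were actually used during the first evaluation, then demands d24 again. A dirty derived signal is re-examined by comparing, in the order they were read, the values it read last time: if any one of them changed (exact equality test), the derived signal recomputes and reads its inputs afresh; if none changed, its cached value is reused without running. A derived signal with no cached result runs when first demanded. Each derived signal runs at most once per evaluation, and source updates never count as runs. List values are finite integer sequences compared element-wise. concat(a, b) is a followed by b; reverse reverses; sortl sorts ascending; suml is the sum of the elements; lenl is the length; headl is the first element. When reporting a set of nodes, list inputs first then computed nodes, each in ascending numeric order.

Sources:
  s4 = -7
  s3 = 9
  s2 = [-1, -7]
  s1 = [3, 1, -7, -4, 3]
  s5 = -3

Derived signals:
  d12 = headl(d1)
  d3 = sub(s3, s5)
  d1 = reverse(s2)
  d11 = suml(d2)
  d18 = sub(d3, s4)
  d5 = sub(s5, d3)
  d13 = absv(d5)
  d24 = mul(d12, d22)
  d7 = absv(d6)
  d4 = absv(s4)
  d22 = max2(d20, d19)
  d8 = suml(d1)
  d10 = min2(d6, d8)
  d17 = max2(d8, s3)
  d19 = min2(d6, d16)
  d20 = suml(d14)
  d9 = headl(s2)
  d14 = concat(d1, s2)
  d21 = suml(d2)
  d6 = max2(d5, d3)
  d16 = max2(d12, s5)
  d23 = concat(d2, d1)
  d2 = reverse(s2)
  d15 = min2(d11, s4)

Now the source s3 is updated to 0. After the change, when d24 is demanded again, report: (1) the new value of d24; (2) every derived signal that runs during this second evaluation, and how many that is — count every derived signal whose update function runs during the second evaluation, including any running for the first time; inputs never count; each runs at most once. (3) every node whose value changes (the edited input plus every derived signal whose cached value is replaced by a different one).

Demanding d24 again yields 21.
4 derived signals run: d3, d5, d6, d19.
The nodes whose values change: s3, d3, d5, d6.
Note the absorption at d19: it re-runs yet its value is the same, leaving the output's value untouched.

First demand of the output computes:
  d1 = reverse([-1, -7]) = [-7, -1]
  d3 = sub(9, -3) = 12
  d5 = sub(-3, 12) = -15
  d6 = max2(-15, 12) = 12
  d12 = headl([-7, -1]) = -7
  d14 = concat([-7, -1], [-1, -7]) = [-7, -1, -1, -7]
  d16 = max2(-7, -3) = -3
  d19 = min2(12, -3) = -3
  d20 = suml([-7, -1, -1, -7]) = -16
  d22 = max2(-16, -3) = -3
  d24 = mul(-7, -3) = 21

After the edit, cleaning proceeds:
  d3: a read changed (s3 9->0) — executes, giving 3.
  d5: a read changed (d3 12->3) — executes, giving -6.
  d6: a read changed (d5 -15->-6; d3 12->3) — executes, giving 3.
  d19: a read changed (d6 12->3) — executes, giving -3 — identical to its old value.
  d22: dirty, but its reads are unchanged (d20 unchanged, d19 unchanged); cached -3 stands.
  d24: dirty, but its reads are unchanged (d12 unchanged, d22 unchanged); cached 21 stands.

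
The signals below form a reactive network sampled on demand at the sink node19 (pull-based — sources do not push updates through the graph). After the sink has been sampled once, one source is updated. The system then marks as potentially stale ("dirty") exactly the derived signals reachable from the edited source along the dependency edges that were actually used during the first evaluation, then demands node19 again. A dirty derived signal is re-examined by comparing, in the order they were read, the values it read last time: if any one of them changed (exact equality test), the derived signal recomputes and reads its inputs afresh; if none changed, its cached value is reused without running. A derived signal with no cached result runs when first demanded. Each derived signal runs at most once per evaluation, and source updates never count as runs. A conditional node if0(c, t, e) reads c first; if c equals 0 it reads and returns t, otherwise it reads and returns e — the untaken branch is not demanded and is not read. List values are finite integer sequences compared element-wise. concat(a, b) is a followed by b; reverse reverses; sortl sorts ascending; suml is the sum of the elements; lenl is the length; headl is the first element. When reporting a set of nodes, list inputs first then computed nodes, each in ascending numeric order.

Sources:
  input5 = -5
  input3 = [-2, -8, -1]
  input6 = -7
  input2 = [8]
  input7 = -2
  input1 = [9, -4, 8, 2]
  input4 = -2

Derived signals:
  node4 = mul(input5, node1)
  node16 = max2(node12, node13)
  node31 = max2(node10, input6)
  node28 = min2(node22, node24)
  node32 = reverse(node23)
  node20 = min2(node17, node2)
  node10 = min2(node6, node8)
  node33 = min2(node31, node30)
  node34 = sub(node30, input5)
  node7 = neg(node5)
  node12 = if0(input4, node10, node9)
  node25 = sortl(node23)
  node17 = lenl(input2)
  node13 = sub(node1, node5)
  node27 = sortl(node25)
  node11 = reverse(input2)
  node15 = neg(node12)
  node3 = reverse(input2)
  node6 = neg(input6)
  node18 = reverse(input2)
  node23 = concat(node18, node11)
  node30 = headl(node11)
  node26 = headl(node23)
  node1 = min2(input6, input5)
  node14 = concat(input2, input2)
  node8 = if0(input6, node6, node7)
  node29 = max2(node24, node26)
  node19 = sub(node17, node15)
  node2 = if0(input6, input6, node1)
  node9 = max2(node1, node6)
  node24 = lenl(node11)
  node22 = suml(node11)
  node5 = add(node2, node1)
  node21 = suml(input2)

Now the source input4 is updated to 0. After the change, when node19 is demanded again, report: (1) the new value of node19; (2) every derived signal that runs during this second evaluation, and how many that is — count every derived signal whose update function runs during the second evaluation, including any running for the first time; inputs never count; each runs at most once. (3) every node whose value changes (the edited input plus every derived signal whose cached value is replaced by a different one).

Initial pass — values computed on the first demand:
  node1 = min2(-7, -5) = -7
  node6 = neg(-7) = 7
  node9 = max2(-7, 7) = 7
  node12 = if0(input4=-2 -> else branch node9) = 7
  node15 = neg(7) = -7
  node17 = lenl([8]) = 1
  node19 = sub(1, -7) = 8

Second demand — change propagation:
  node2: newly demanded (no cache) — executes and yields -7.
  node5: newly demanded (no cache) — executes and yields -14.
  node7: newly demanded (no cache) — executes and yields 14.
  node8: newly demanded (no cache) — executes and yields 14.
  node10: newly demanded (no cache) — executes and yields 7.
  node12: re-runs because input4 -2->0; new result 7 (unchanged).
  node15: re-examined; everything it read last time is the same (node12 unchanged) — cache -7 kept, no run.
  node19: re-examined; everything it read last time is the same (node17 unchanged, node15 unchanged) — cache 8 kept, no run.

The important point: the flipped condition pulls in fresh nodes; node2, node5, node7, node8, node10 run for the first time.

node19 now evaluates to 8.
Run set: node2, node5, node7, node8, node10, node12 (6 run).
Changed values: input4.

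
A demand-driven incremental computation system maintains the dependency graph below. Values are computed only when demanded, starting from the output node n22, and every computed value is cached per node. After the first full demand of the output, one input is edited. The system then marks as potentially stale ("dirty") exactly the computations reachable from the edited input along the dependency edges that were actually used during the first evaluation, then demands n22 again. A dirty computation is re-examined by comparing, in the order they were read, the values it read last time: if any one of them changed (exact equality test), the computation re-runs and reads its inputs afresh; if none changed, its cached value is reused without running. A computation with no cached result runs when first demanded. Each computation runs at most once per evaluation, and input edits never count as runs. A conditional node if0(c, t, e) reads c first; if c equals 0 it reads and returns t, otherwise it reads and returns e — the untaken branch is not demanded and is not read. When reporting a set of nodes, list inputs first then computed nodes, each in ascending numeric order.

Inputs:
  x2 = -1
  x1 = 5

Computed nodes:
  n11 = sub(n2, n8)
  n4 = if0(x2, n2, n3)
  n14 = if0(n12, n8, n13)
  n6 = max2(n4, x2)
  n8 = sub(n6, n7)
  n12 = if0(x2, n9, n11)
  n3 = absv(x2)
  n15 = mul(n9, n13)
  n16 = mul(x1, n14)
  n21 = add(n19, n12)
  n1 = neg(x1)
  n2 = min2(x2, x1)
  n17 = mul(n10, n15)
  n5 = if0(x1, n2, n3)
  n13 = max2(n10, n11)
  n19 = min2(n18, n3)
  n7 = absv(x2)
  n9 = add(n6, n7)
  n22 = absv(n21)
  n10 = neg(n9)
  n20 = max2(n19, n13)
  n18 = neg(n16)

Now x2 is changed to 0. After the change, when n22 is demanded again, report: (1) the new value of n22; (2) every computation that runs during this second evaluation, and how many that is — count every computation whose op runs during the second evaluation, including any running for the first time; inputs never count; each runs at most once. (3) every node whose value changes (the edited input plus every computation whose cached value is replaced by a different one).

First evaluation (everything demanded from the output):
  n2 = min2(-1, 5) = -1
  n3 = absv(-1) = 1
  n4 = if0(x2=-1 -> else branch n3) = 1
  n6 = max2(1, -1) = 1
  n7 = absv(-1) = 1
  n8 = sub(1, 1) = 0
  n9 = add(1, 1) = 2
  n10 = neg(2) = -2
  n11 = sub(-1, 0) = -1
  n12 = if0(x2=-1 -> else branch n11) = -1
  n13 = max2(-2, -1) = -1
  n14 = if0(n12=-1 -> else branch n13) = -1
  n16 = mul(5, -1) = -5
  n18 = neg(-5) = 5
  n19 = min2(5, 1) = 1
  n21 = add(1, -1) = 0
  n22 = absv(0) = 0

Propagation after the edit:
  n2: runs — x2 -1->0; result 0.
  n3: runs — x2 -1->0; result 0.
  n4: runs — x2 -1->0; n3 1->0; result 0.
  n6: runs — n4 1->0; x2 -1->0; result 0.
  n7: runs — x2 -1->0; result 0.
  n8: runs — n6 1->0; n7 1->0; result 0 (same value as before).
  n9: runs — n6 1->0; n7 1->0; result 0.
  n10: marked dirty but never re-examined — demand shifted away from it.
  n11: marked dirty but never re-examined — demand shifted away from it.
  n12: runs — x2 -1->0; result 0.
  n13: marked dirty but never re-examined — demand shifted away from it.
  n14: runs — n12 -1->0; result 0.
  n16: runs — n14 -1->0; result 0.
  n18: runs — n16 -5->0; result 0.
  n19: runs — n18 5->0; n3 1->0; result 0.
  n21: runs — n19 1->0; n12 -1->0; result 0 (same value as before).
  n22: checked — values it read are unchanged (n21 unchanged); reused cached 0 without running.

Key observation: a condition flipped, so demand moved to the other branch — n10, n11, n13 are never re-examined.

New value of n22: 0.
Computations that run: n2, n3, n4, n6, n7, n8, n9, n12, n14, n16, n18, n19, n21 — 13 in total.
Values that change: x2, n2, n3, n4, n6, n7, n9, n12, n14, n16, n18, n19.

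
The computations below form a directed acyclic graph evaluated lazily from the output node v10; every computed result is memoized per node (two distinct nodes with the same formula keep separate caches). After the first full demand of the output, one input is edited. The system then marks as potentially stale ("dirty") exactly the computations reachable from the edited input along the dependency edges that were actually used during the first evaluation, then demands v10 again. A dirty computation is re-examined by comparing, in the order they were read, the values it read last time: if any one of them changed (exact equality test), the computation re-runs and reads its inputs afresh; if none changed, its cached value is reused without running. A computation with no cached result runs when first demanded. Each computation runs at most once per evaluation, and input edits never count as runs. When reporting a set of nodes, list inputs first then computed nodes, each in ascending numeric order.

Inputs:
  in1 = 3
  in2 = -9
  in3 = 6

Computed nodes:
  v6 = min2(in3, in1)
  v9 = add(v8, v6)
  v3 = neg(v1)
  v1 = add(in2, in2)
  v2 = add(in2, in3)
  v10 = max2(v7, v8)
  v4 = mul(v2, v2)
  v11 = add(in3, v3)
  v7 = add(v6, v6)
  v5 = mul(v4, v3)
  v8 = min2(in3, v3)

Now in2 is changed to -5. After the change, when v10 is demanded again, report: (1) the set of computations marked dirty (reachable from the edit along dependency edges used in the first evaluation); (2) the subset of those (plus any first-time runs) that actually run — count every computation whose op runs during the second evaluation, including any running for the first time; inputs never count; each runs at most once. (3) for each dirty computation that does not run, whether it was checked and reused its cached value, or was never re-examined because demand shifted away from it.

First demand of the output computes:
  v1 = add(-9, -9) = -18
  v3 = neg(-18) = 18
  v6 = min2(6, 3) = 3
  v7 = add(3, 3) = 6
  v8 = min2(6, 18) = 6
  v10 = max2(6, 6) = 6

After the edit, cleaning proceeds:
  v1: a read changed (in2 -9->-5; in2 -9->-5) — executes, giving -10.
  v3: a read changed (v1 -18->-10) — executes, giving 10.
  v8: a read changed (v3 18->10) — executes, giving 6 — identical to its old value.
  v10: dirty, but its reads are unchanged (v7 unchanged, v8 unchanged); cached 6 stands.

Note the absorption at v8: it re-runs yet its value is the same, leaving the output's value untouched.

The edit dirties: v1, v3, v8, v10.
3 computations run: v1, v3, v8.
Cache hits after checking: v10.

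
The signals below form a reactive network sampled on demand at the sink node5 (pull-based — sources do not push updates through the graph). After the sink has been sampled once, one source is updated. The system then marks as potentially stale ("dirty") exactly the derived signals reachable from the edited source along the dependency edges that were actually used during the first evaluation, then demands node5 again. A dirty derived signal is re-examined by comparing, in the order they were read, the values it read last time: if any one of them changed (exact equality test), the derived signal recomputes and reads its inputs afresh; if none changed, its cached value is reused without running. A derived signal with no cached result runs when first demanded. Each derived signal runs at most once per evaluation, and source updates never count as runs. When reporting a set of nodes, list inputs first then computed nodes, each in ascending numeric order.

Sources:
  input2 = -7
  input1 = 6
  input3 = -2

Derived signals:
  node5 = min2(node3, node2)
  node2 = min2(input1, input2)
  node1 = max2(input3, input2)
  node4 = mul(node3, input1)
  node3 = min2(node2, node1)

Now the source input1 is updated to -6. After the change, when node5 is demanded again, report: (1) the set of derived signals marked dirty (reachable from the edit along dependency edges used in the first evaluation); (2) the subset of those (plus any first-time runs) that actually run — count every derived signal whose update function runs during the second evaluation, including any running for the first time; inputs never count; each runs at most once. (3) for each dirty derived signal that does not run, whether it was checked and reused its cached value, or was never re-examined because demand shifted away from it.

Initial pass — values computed on the first demand:
  node1 = max2(-2, -7) = -2
  node2 = min2(6, -7) = -7
  node3 = min2(-7, -2) = -7
  node5 = min2(-7, -7) = -7

Second demand — change propagation:
  node2: re-runs because input1 6->-6; new result -7 (unchanged).
  node3: re-examined; everything it read last time is the same (node2 unchanged, node1 unchanged) — cache -7 kept, no run.
  node5: re-examined; everything it read last time is the same (node3 unchanged, node2 unchanged) — cache -7 kept, no run.

The important point: node2 recomputes to an identical value, and the output ends up unchanged.

Dirty set: node2, node3, node5.
Run set: node2 (1 run).
Re-examined without running (cache reused): node3, node5.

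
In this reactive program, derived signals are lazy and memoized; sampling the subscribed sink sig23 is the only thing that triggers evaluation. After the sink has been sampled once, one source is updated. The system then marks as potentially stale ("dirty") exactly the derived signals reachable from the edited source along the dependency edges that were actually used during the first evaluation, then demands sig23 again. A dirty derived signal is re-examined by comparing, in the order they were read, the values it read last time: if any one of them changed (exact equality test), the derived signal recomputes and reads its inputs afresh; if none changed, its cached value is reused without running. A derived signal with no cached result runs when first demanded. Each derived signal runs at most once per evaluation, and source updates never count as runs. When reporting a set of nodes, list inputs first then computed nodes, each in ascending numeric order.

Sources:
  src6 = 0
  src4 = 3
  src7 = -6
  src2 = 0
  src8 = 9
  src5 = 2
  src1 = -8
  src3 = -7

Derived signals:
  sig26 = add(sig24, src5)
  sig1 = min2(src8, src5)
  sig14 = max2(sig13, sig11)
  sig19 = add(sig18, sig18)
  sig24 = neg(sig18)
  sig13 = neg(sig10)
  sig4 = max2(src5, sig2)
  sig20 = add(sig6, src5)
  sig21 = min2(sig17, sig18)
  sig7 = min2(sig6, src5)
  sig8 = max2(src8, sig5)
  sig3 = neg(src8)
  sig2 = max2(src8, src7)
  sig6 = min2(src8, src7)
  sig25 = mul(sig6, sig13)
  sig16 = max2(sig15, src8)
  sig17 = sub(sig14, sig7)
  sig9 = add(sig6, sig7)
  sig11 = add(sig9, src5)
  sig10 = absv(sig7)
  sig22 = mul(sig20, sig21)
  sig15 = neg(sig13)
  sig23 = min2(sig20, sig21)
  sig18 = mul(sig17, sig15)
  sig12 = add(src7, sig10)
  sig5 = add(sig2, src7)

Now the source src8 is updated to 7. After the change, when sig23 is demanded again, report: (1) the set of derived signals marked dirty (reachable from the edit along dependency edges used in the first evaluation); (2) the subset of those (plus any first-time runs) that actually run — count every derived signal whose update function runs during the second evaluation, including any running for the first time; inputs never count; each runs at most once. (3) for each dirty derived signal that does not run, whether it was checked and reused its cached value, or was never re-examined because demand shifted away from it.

The edit dirties: sig6, sig7, sig9, sig10, sig11, sig13, sig14, sig15, sig17, sig18, sig20, sig21, sig23.
1 derived signals run: sig6.
Cache hits after checking: sig7, sig9, sig10, sig11, sig13, sig14, sig15, sig17, sig18, sig20, sig21, sig23.
Note the absorption at sig6: it re-runs yet its value is the same, leaving the output's value untouched.

First demand of the output computes:
  sig6 = min2(9, -6) = -6
  sig7 = min2(-6, 2) = -6
  sig9 = add(-6, -6) = -12
  sig10 = absv(-6) = 6
  sig11 = add(-12, 2) = -10
  sig13 = neg(6) = -6
  sig14 = max2(-6, -10) = -6
  sig15 = neg(-6) = 6
  sig17 = sub(-6, -6) = 0
  sig18 = mul(0, 6) = 0
  sig20 = add(-6, 2) = -4
  sig21 = min2(0, 0) = 0
  sig23 = min2(-4, 0) = -4

After the edit, cleaning proceeds:
  sig6: a read changed (src8 9->7) — executes, giving -6 — identical to its old value.
  sig7: dirty, but its reads are unchanged (sig6 unchanged, src5 unchanged); cached -6 stands.
  sig9: dirty, but its reads are unchanged (sig6 unchanged, sig7 unchanged); cached -12 stands.
  sig10: dirty, but its reads are unchanged (sig7 unchanged); cached 6 stands.
  sig11: dirty, but its reads are unchanged (sig9 unchanged, src5 unchanged); cached -10 stands.
  sig13: dirty, but its reads are unchanged (sig10 unchanged); cached -6 stands.
  sig14: dirty, but its reads are unchanged (sig13 unchanged, sig11 unchanged); cached -6 stands.
  sig15: dirty, but its reads are unchanged (sig13 unchanged); cached 6 stands.
  sig17: dirty, but its reads are unchanged (sig14 unchanged, sig7 unchanged); cached 0 stands.
  sig18: dirty, but its reads are unchanged (sig17 unchanged, sig15 unchanged); cached 0 stands.
  sig20: dirty, but its reads are unchanged (sig6 unchanged, src5 unchanged); cached -4 stands.
  sig21: dirty, but its reads are unchanged (sig17 unchanged, sig18 unchanged); cached 0 stands.
  sig23: dirty, but its reads are unchanged (sig20 unchanged, sig21 unchanged); cached -4 stands.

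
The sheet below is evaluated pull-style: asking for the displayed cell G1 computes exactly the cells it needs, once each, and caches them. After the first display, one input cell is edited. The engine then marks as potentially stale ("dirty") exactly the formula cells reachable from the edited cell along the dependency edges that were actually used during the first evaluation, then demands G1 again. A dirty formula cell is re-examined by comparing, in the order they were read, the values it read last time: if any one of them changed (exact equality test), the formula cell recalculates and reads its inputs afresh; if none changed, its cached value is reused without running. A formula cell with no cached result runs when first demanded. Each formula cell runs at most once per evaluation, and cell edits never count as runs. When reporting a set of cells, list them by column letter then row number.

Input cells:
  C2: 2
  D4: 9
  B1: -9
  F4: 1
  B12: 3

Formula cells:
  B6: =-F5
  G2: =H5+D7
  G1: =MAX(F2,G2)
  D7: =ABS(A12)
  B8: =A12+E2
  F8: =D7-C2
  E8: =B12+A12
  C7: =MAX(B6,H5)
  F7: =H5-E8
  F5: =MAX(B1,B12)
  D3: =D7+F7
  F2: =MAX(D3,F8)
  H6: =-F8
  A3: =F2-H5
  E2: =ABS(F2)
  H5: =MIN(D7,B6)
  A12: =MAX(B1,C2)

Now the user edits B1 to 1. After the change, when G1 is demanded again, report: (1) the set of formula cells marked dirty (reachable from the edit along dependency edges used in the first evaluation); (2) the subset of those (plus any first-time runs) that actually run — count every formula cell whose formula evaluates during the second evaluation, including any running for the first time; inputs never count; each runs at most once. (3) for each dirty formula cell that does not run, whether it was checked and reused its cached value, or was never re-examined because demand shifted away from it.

The edit dirties: A12, B6, D3, D7, E8, F2, F5, F7, F8, G1, G2, H5.
2 formula cells run: A12, F5.
Cache hits after checking: B6, D3, D7, E8, F2, F7, F8, G1, G2, H5.
Note where the cutoff bites: E8 is checked, finds nothing changed, and keeps its cache.

First demand of the output computes:
  A12 = MAX(-9, 2) = 2
  D7 = ABS(2) = 2
  E8 = 3 + 2 = 5
  F5 = MAX(-9, 3) = 3
  B6 = -(3) = -3
  F8 = 2 - 2 = 0
  H5 = MIN(2, -3) = -3
  F7 = -3 - 5 = -8
  D3 = 2 + -8 = -6
  F2 = MAX(-6, 0) = 0
  G2 = -3 + 2 = -1
  G1 = MAX(0, -1) = 0

After the edit, cleaning proceeds:
  A12: a read changed (B1 -9->1) — executes, giving 2 — identical to its old value.
  D7: dirty, but its reads are unchanged (A12 unchanged); cached 2 stands.
  E8: dirty, but its reads are unchanged (B12 unchanged, A12 unchanged); cached 5 stands.
  F5: a read changed (B1 -9->1) — executes, giving 3 — identical to its old value.
  B6: dirty, but its reads are unchanged (F5 unchanged); cached -3 stands.
  F8: dirty, but its reads are unchanged (D7 unchanged, C2 unchanged); cached 0 stands.
  H5: dirty, but its reads are unchanged (D7 unchanged, B6 unchanged); cached -3 stands.
  F7: dirty, but its reads are unchanged (H5 unchanged, E8 unchanged); cached -8 stands.
  D3: dirty, but its reads are unchanged (D7 unchanged, F7 unchanged); cached -6 stands.
  F2: dirty, but its reads are unchanged (D3 unchanged, F8 unchanged); cached 0 stands.
  G2: dirty, but its reads are unchanged (H5 unchanged, D7 unchanged); cached -1 stands.
  G1: dirty, but its reads are unchanged (F2 unchanged, G2 unchanged); cached 0 stands.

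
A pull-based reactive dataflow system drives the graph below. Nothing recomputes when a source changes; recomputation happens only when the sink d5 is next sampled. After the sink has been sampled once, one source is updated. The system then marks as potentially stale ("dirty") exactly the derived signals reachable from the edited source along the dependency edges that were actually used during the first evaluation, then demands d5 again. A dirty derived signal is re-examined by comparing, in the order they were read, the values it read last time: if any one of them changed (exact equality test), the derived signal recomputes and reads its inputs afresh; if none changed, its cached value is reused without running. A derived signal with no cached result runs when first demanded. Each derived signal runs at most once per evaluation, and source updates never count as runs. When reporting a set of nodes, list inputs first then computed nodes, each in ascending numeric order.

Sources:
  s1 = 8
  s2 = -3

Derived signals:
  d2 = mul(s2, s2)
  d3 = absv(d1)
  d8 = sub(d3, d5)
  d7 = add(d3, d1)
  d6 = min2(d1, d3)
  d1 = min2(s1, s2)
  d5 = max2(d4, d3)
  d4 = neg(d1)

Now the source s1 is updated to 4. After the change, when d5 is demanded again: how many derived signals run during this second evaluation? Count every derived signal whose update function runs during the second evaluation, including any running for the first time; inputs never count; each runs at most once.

First evaluation (everything demanded from the output):
  d1 = min2(8, -3) = -3
  d3 = absv(-3) = 3
  d4 = neg(-3) = 3
  d5 = max2(3, 3) = 3

Propagation after the edit:
  d1: runs — s1 8->4; result -3 (same value as before).
  d3: checked — values it read are unchanged (d1 unchanged); reused cached 3 without running.
  d4: checked — values it read are unchanged (d1 unchanged); reused cached 3 without running.
  d5: checked — values it read are unchanged (d4 unchanged, d3 unchanged); reused cached 3 without running.

Key observation: the change is absorbed at d1 — it re-runs but produces the same value, and the output's value is unchanged.

Derived signals that run: d1 — 1 in total.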